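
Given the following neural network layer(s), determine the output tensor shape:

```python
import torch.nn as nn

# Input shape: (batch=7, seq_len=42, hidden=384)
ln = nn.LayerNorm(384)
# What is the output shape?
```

Input: (7, 42, 384) -> Output: (7, 42, 384)

Answer: (7, 42, 384)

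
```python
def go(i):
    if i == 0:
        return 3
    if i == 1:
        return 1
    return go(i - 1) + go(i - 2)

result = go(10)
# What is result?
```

Build up from base cases: go(0)=3, go(1)=1, go(2)=4, go(3)=5, go(4)=9, go(5)=14, go(6)=23, ..., go(10)=157

Answer: 157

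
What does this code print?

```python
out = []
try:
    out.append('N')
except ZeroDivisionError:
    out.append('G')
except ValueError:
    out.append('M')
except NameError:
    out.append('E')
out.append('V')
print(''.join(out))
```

Execution trace: 'N' (try body, no exception) → 'V' (after the try/except). Output: NV

Answer: NV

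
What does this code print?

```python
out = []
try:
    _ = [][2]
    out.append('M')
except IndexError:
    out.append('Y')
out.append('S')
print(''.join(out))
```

Execution trace: 'Y' (except IndexError) → 'S' (after the try/except). Output: YS

Answer: YS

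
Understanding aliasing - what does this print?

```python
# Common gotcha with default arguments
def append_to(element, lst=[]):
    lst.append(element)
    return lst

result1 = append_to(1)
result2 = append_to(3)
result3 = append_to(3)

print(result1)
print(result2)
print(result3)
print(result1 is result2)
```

Key concept: mutable default argument gotcha.
Step by step:
`result1 = append_to(1)` → result1 = [1]
`result2 = append_to(3)` → result1 = [1, 3] (same object as result2); result2 = [1, 3] (same object as result1)
`result3 = append_to(3)` → result1 = [1, 3, 3] (same object as result2, result3); result2 = [1, 3, 3] (same object as result1, result3); result3 = [1, 3, 3] (same object as result1, result2)
`print(result1)` → prints [1, 3, 3]
`print(result2)` → prints [1, 3, 3]
`print(result3)` → prints [1, 3, 3]
`print(result1 is result2)` → prints True

Answer:
[1, 3, 3]
[1, 3, 3]
[1, 3, 3]
True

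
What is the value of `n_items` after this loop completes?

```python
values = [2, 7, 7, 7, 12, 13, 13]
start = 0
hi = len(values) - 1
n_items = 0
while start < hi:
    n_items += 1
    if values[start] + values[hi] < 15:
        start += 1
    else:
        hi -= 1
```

Steps to find pair summing to 15
`n_items` takes the values: 0 → 1 → 2 → 3 → 4 → 5 → 6

Answer: 6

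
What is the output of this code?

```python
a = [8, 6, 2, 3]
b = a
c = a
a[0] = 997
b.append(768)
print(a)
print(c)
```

Key concept: multiple aliases.
Step by step:
`a = [8, 6, 2, 3]` → a = [8, 6, 2, 3]
`b = a` → b = [8, 6, 2, 3] (same object as a)
`c = a` → c = [8, 6, 2, 3] (same object as a, b)
`a[0] = 997` → a = [997, 6, 2, 3] (same object as b, c); b = [997, 6, 2, 3] (same object as a, c); c = [997, 6, 2, 3] (same object as a, b)
`b.append(768)` → a = [997, 6, 2, 3, 768] (same object as b, c); b = [997, 6, 2, 3, 768] (same object as a, c); c = [997, 6, 2, 3, 768] (same object as a, b)
`print(a)` → prints [997, 6, 2, 3, 768]
`print(c)` → prints [997, 6, 2, 3, 768]

Answer:
[997, 6, 2, 3, 768]
[997, 6, 2, 3, 768]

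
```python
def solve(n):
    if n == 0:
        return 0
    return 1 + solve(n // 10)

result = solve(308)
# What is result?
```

Count of digits of 308: 3

Answer: 3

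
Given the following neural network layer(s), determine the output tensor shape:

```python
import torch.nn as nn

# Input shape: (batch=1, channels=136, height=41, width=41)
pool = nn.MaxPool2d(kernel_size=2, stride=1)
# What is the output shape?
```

Input: (1, 136, 41, 41) -> Output: (1, 136, 40, 40)

Answer: (1, 136, 40, 40)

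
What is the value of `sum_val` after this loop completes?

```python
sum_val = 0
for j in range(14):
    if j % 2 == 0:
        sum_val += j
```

Sum of even numbers 0 to 13
`sum_val` takes the values: 0 → 2 → 6 → 12 → 20 → 30 → 42

Answer: 42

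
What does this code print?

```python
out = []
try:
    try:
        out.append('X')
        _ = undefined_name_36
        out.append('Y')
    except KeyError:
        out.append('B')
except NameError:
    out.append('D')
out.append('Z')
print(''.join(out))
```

Execution trace: 'X' (try body) → 'D' (outer except NameError) → 'Z' (after the try/except). Output: XDZ

Answer: XDZ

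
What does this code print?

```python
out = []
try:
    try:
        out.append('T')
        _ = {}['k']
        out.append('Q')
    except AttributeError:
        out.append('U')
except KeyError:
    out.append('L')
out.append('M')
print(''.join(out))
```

Execution trace: 'T' (try body) → 'L' (outer except KeyError) → 'M' (after the try/except). Output: TLM

Answer: TLM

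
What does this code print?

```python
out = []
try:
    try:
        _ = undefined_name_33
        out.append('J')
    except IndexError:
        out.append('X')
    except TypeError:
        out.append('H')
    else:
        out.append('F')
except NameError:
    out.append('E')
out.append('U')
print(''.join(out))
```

Execution trace: 'E' (outer except NameError) → 'U' (after the try/except). Output: EU

Answer: EU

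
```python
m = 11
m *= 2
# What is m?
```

Trace:
`m = 11` → m = 11
`m *= 2` → m = 22
So m = 22

Answer: 22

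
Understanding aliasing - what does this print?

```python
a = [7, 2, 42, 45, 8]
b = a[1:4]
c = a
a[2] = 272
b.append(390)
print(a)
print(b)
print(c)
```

Key concept: slice vs alias.
Step by step:
`a = [7, 2, 42, 45, 8]` → a = [7, 2, 42, 45, 8]
`b = a[1:4]` → b = [2, 42, 45]
`c = a` → c = [7, 2, 42, 45, 8] (same object as a)
`a[2] = 272` → a = [7, 2, 272, 45, 8] (same object as c); c = [7, 2, 272, 45, 8] (same object as a)
`b.append(390)` → b = [2, 42, 45, 390]
`print(a)` → prints [7, 2, 272, 45, 8]
`print(b)` → prints [2, 42, 45, 390]
`print(c)` → prints [7, 2, 272, 45, 8]

Answer:
[7, 2, 272, 45, 8]
[2, 42, 45, 390]
[7, 2, 272, 45, 8]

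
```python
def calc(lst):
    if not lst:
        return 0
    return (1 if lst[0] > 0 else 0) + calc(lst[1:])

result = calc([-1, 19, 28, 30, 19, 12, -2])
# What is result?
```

Count of positive elements in [-1, 19, 28, 30, 19, 12, -2] = 5

Answer: 5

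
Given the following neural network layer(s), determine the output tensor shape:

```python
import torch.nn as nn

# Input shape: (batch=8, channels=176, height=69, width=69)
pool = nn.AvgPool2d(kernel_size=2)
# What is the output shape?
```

Input: (8, 176, 69, 69) -> Output: (8, 176, 34, 34)

Answer: (8, 176, 34, 34)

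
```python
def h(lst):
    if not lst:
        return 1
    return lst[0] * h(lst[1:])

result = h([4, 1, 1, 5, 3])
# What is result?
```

Product over [4, 1, 1, 5, 3] = 4 * 1 * 1 * 5 * 3 = 60

Answer: 60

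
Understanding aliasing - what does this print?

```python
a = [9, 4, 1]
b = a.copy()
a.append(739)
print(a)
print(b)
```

Key concept: list.copy() creates independent copy.
Step by step:
`a = [9, 4, 1]` → a = [9, 4, 1]
`b = a.copy()` → b = [9, 4, 1]
`a.append(739)` → a = [9, 4, 1, 739]
`print(a)` → prints [9, 4, 1, 739]
`print(b)` → prints [9, 4, 1]

Answer:
[9, 4, 1, 739]
[9, 4, 1]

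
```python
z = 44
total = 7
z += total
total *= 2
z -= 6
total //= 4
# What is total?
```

Trace:
`z = 44` → z = 44
`total = 7` → total = 7
`z += total` → z = 51
`total *= 2` → total = 14
`z -= 6` → z = 45
`total //= 4` → total = 3
So total = 3

Answer: 3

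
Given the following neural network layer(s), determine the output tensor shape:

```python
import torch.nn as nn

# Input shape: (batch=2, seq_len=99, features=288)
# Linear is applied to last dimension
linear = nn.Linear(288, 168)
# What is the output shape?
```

Input: (2, 99, 288) -> Output: (2, 99, 168)

Answer: (2, 99, 168)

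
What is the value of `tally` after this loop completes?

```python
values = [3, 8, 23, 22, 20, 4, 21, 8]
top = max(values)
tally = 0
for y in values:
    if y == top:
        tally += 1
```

Count of max value 23 in [3, 8, 23, 22, 20, 4, 21, 8]
`tally` takes the values: 0 → 1

Answer: 1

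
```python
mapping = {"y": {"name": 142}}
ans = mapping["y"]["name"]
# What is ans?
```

Trace:
`mapping = {"y": {"name": 142}}` → mapping = {'y': {'name': 142}}
`ans = mapping["y"]["name"]` → ans = 142
So ans = 142

Answer: 142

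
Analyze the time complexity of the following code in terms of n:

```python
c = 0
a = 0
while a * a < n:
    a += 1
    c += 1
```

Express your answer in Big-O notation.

Each loop level contributes: √n. Multiplying the contributions gives O(√n).

Answer: O(√n)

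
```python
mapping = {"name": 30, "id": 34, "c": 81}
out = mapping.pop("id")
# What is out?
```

Trace:
`mapping = {"name": 30, "id": 34, "c": 81}` → mapping = {'name': 30, 'id': 34, 'c': 81}
`out = mapping.pop("id")` → mapping = {'name': 30, 'c': 81}; out = 34
So out = 34

Answer: 34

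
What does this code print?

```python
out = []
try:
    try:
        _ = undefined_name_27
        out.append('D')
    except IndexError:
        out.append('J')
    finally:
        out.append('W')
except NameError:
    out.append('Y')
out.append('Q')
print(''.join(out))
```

Execution trace: 'W' (finally) → 'Y' (outer except NameError) → 'Q' (after the try/except). Output: WYQ

Answer: WYQ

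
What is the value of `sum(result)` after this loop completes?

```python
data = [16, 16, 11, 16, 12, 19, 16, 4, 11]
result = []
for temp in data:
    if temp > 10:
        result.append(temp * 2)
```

Sum of doubled values > 10
`result` takes the values: [] → [32] → [32, 32] → [32, 32, 22] → [32, 32, 22, 32] → [32, 32, 22, 32, 24] → [32, 32, 22, 32, 24, 38] → [32, 32, 22, 32, 24, 38, 32] → [32, 32, 22, 32, 24, 38, 32, 22]
So `sum(result)` = 234

Answer: 234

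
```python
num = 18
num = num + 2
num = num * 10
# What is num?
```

Trace:
`num = 18` → num = 18
`num = num + 2` → num = 20
`num = num * 10` → num = 200
So num = 200

Answer: 200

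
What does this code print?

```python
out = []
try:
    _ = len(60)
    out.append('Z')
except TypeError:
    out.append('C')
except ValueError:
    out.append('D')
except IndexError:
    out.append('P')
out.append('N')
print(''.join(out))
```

Execution trace: 'C' (except TypeError) → 'N' (after the try/except). Output: CN

Answer: CN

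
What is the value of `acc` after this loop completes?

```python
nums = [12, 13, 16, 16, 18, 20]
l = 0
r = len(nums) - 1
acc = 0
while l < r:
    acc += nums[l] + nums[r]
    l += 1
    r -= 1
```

Sum of pairs from ends
`acc` takes the values: 0 → 32 → 63 → 95

Answer: 95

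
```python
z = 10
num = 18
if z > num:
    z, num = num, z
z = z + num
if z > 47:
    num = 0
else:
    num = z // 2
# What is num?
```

Trace:
`z = 10` → z = 10
`num = 18` → num = 18
`if z > num: ...` → z > num is False → no variable changes
`z = z + num` → z = 28
`if z > 47: ...` → z > 47 is False, take else branch → num = 14
So num = 14

Answer: 14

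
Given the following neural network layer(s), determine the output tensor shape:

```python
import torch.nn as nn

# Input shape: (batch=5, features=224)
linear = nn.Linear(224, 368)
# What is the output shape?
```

Input: (5, 224) -> Output: (5, 368)

Answer: (5, 368)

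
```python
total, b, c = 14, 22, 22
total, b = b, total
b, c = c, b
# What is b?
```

Trace:
`total, b, c = 14, 22, 22` → total = 14; b = 22; c = 22
`total, b = b, total` → total = 22; b = 14
`b, c = c, b` → b = 22; c = 14
So b = 22

Answer: 22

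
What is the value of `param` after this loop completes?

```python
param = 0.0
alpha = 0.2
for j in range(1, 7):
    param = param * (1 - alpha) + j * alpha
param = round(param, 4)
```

Moving average with lr=0.2
`param` takes the values: 0.0 → 0.2 → 0.56 → 1.048 → 1.6384 → 2.31072 → 3.048576 → 3.0486

Answer: 3.0486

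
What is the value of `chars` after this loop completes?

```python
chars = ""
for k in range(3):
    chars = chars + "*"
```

Repeat '*' 3 times
`chars` takes the values: "" → "*" → "**" → "***"

Answer: "***"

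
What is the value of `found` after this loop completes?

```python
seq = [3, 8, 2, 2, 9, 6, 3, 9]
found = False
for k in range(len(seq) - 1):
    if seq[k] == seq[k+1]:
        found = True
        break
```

Check consecutive duplicates in [3, 8, 2, 2, 9, 6, 3, 9]
`found` takes the values: False → True

Answer: True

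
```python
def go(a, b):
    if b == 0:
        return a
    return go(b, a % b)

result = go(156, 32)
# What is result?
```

go(156, 32) -> go(32, 28) -> go(28, 4) -> go(4, 0) -> 4

Answer: 4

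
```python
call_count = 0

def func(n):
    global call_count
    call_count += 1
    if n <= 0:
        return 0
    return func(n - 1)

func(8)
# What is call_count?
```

Linear recursion stepping by 1: 9 calls from n=8 down to ≤0.

Answer: 9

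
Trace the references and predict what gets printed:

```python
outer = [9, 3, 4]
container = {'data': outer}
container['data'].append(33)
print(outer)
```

Key concept: dict holds reference to list.
Step by step:
`outer = [9, 3, 4]` → outer = [9, 3, 4]
`container = {'data': outer}` → container = {'data': [9, 3, 4]}
`container['data'].append(33)` → outer = [9, 3, 4, 33]; container = {'data': [9, 3, 4, 33]}
`print(outer)` → prints [9, 3, 4, 33]

Answer: [9, 3, 4, 33]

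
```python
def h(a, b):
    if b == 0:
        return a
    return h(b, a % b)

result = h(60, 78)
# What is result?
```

h(60, 78) -> h(78, 60) -> h(60, 18) -> h(18, 6) -> h(6, 0) -> 6

Answer: 6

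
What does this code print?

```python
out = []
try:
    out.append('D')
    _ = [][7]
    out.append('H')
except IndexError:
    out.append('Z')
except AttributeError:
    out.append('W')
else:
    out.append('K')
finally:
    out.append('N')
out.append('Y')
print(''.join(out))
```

Execution trace: 'D' (try body) → 'Z' (except IndexError) → 'N' (finally) → 'Y' (after the try/except). Output: DZNY

Answer: DZNY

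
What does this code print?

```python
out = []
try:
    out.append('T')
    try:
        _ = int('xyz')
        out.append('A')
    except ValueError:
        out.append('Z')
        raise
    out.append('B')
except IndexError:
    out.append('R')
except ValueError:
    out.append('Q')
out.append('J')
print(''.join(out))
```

Execution trace: 'T' (try body) → 'Z' (inner except ValueError) → 'Q' (except ValueError) → 'J' (after the try/except). Output: TZQJ

Answer: TZQJ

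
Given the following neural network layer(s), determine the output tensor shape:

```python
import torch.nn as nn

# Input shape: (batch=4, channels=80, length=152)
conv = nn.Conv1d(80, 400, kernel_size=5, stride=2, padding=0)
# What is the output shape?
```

Input: (4, 80, 152) -> Output: (4, 400, 74)

Answer: (4, 400, 74)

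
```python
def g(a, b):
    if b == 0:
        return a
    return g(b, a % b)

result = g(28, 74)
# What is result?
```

g(28, 74) -> g(74, 28) -> g(28, 18) -> g(18, 10) -> g(10, 8) -> g(8, 2) -> g(2, 0) -> 2

Answer: 2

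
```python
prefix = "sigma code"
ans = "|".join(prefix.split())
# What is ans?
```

Trace:
`prefix = "sigma code"` → prefix = 'sigma code'
`ans = "|".join(prefix.split())` → ans = 'sigma|code'
So ans = 'sigma|code'

Answer: 'sigma|code'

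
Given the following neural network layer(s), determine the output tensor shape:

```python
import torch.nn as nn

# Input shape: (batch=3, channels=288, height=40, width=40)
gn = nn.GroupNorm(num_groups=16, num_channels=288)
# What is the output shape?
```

Input: (3, 288, 40, 40) -> Output: (3, 288, 40, 40)

Answer: (3, 288, 40, 40)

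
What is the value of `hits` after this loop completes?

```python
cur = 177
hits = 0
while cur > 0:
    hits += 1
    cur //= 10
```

Count digits by repeated division by 10
`hits` takes the values: 0 → 1 → 2 → 3

Answer: 3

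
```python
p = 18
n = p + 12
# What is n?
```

Trace:
`p = 18` → p = 18
`n = p + 12` → n = 30
So n = 30

Answer: 30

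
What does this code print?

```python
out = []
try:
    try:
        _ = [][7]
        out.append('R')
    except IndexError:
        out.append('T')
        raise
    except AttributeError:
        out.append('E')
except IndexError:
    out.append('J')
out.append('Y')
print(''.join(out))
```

Execution trace: 'T' (inner except IndexError) → 'J' (outer except IndexError) → 'Y' (after the try/except). Output: TJY

Answer: TJY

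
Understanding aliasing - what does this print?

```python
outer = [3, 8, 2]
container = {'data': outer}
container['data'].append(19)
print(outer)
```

Key concept: dict holds reference to list.
Step by step:
`outer = [3, 8, 2]` → outer = [3, 8, 2]
`container = {'data': outer}` → container = {'data': [3, 8, 2]}
`container['data'].append(19)` → outer = [3, 8, 2, 19]; container = {'data': [3, 8, 2, 19]}
`print(outer)` → prints [3, 8, 2, 19]

Answer: [3, 8, 2, 19]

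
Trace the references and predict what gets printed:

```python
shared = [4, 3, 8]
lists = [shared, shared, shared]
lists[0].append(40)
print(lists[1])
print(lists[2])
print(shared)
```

Key concept: list of same reference.
Step by step:
`shared = [4, 3, 8]` → shared = [4, 3, 8]
`lists = [shared, shared, shared]` → lists = [[4, 3, 8], [4, 3, 8], [4, 3, 8]]
`lists[0].append(40)` → shared = [4, 3, 8, 40]; lists = [[4, 3, 8, 40], [4, 3, 8, 40], [4, 3, 8, 40]]
`print(lists[1])` → prints [4, 3, 8, 40]
`print(lists[2])` → prints [4, 3, 8, 40]
`print(shared)` → prints [4, 3, 8, 40]

Answer:
[4, 3, 8, 40]
[4, 3, 8, 40]
[4, 3, 8, 40]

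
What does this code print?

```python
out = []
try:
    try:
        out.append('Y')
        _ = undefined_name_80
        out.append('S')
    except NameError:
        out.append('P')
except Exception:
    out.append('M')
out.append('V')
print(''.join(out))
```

Execution trace: 'Y' (inner try body) → 'P' (inner except NameError) → 'V' (after the try/except). Output: YPV

Answer: YPV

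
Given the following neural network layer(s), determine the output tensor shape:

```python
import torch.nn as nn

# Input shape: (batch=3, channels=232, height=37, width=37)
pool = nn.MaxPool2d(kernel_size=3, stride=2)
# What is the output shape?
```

Input: (3, 232, 37, 37) -> Output: (3, 232, 18, 18)

Answer: (3, 232, 18, 18)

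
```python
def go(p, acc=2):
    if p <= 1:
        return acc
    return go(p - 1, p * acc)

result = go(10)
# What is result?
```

Accumulator trace (n, acc): (10, 2) -> (9, 20) -> (8, 180) -> (7, 1440) -> (6, 10080) -> (5, 60480) -> (4, 302400) -> (3, 1209600) -> (2, 3628800) -> (1, 7257600) -> return 7257600

Answer: 7257600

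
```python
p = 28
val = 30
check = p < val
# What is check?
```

Trace:
`p = 28` → p = 28
`val = 30` → val = 30
`check = p < val` → check = True
So check = True

Answer: True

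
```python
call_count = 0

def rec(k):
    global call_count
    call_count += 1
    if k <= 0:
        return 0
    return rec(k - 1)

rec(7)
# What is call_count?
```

Linear recursion stepping by 1: 8 calls from k=7 down to ≤0.

Answer: 8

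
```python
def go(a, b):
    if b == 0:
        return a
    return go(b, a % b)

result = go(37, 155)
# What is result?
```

go(37, 155) -> go(155, 37) -> go(37, 7) -> go(7, 2) -> go(2, 1) -> go(1, 0) -> 1

Answer: 1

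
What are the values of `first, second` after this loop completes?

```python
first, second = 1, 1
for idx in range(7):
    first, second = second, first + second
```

Fibonacci: after 7 iterations
`first, second` takes the values: (1, 1) → (1, 2) → (2, 3) → (3, 5) → (5, 8) → (8, 13) → (13, 21) → (21, 34)

Answer: 21, 34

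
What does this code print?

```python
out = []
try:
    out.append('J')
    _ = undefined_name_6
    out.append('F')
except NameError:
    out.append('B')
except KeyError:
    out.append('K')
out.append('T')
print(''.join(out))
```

Execution trace: 'J' (try body) → 'B' (except NameError) → 'T' (after the try/except). Output: JBT

Answer: JBT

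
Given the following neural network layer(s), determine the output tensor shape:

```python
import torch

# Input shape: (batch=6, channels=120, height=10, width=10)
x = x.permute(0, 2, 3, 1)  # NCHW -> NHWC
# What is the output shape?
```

Input: (6, 120, 10, 10) -> Output: (6, 10, 10, 120)

Answer: (6, 10, 10, 120)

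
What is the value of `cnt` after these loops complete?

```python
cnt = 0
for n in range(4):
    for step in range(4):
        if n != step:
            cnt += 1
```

4² - 4 (exclude diagonal)
`cnt` takes the values: 0 → 1 → 2 → 3 → 4 → 5 → 6 → 7 → 8 → 9 → 10 → 11 → 12

Answer: 12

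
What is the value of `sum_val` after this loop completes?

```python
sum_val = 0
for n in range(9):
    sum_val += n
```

Sum of 0 to 8 = 36
`sum_val` takes the values: 0 → 1 → 3 → 6 → 10 → 15 → 21 → 28 → 36

Answer: 36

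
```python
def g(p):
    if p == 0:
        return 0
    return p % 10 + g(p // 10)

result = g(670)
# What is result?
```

Sum of digits of 670: 0 + 7 + 6 = 13

Answer: 13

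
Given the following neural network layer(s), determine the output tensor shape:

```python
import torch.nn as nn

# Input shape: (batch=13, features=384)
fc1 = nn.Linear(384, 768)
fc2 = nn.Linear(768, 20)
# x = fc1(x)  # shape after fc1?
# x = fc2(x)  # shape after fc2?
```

Input: (13, 384) -> after fc1: (13, 768) -> Output: (13, 20)

Answer: (13, 20)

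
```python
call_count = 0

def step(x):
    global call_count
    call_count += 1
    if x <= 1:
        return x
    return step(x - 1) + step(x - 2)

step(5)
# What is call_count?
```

Calls(x) = 1 + Calls(x-1) + Calls(x-2); Calls(0)=Calls(1)=1. For x=5 this gives 15.

Answer: 15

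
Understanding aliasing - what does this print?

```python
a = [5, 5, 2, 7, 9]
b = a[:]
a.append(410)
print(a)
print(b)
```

Key concept: slice [:] creates copy.
Step by step:
`a = [5, 5, 2, 7, 9]` → a = [5, 5, 2, 7, 9]
`b = a[:]` → b = [5, 5, 2, 7, 9]
`a.append(410)` → a = [5, 5, 2, 7, 9, 410]
`print(a)` → prints [5, 5, 2, 7, 9, 410]
`print(b)` → prints [5, 5, 2, 7, 9]

Answer:
[5, 5, 2, 7, 9, 410]
[5, 5, 2, 7, 9]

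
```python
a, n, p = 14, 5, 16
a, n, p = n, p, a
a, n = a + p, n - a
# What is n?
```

Trace:
`a, n, p = 14, 5, 16` → a = 14; n = 5; p = 16
`a, n, p = n, p, a` → a = 5; n = 16; p = 14
`a, n = a + p, n - a` → a = 19; n = 11
So n = 11

Answer: 11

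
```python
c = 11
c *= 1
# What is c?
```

Trace:
`c = 11` → c = 11
`c *= 1` → c = 11
So c = 11

Answer: 11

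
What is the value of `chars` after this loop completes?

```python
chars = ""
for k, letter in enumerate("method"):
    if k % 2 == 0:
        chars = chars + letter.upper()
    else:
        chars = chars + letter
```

Uppercase even positions in 'method'
`chars` takes the values: "" → "M" → "Me" → "MeT" → "MeTh" → "MeThO" → "MeThOd"

Answer: "MeThOd"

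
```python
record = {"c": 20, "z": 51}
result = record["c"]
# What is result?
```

Trace:
`record = {"c": 20, "z": 51}` → record = {'c': 20, 'z': 51}
`result = record["c"]` → result = 20
So result = 20

Answer: 20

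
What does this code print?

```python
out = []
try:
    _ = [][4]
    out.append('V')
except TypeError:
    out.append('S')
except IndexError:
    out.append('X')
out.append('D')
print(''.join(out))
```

Execution trace: 'X' (except IndexError) → 'D' (after the try/except). Output: XD

Answer: XD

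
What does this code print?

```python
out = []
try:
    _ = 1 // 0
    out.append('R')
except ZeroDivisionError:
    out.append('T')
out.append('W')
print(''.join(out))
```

Execution trace: 'T' (except ZeroDivisionError) → 'W' (after the try/except). Output: TW

Answer: TW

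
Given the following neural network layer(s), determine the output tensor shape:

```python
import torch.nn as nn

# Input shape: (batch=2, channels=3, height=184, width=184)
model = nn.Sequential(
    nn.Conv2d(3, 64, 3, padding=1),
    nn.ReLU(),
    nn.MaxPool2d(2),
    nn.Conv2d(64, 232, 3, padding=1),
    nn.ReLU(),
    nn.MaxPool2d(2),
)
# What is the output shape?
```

Input: (2, 3, 184, 184) -> after first Conv2d: (2, 64, 184, 184) -> after first MaxPool2d: (2, 64, 92, 92) -> after second Conv2d: (2, 232, 92, 92) -> Output: (2, 232, 46, 46)

Answer: (2, 232, 46, 46)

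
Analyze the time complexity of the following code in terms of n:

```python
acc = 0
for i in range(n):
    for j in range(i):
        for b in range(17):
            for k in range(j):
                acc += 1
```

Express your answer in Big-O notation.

Each loop level contributes: n × n × 1 × n. Multiplying the contributions gives O(n^3).

Answer: O(n^3)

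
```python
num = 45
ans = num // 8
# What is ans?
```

Trace:
`num = 45` → num = 45
`ans = num // 8` → ans = 5
So ans = 5

Answer: 5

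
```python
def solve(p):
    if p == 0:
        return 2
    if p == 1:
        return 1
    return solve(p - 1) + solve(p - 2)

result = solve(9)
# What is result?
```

Build up from base cases: solve(0)=2, solve(1)=1, solve(2)=3, solve(3)=4, solve(4)=7, solve(5)=11, solve(6)=18, ..., solve(9)=76

Answer: 76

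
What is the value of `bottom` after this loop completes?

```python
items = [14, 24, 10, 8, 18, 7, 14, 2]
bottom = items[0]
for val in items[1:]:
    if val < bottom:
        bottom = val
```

Minimum of [14, 24, 10, 8, 18, 7, 14, 2]
`bottom` takes the values: 14 → 10 → 8 → 7 → 2

Answer: 2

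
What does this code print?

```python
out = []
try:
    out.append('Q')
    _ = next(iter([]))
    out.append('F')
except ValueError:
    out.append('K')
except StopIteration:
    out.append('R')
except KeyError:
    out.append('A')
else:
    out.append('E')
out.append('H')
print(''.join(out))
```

Execution trace: 'Q' (try body) → 'R' (except StopIteration) → 'H' (after the try/except). Output: QRH

Answer: QRH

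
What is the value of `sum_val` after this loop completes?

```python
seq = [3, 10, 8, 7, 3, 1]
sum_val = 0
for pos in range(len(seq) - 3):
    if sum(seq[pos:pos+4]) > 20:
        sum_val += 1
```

Count windows with sum > 20
`sum_val` takes the values: 0 → 1 → 2

Answer: 2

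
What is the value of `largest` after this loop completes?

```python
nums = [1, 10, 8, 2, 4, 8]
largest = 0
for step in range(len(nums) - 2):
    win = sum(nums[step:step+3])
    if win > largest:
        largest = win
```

Max sum of 3-element window in [1, 10, 8, 2, 4, 8]
`largest` takes the values: 0 → 19 → 20

Answer: 20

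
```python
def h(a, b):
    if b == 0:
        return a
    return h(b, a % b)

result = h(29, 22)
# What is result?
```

h(29, 22) -> h(22, 7) -> h(7, 1) -> h(1, 0) -> 1

Answer: 1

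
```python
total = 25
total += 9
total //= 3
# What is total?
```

Trace:
`total = 25` → total = 25
`total += 9` → total = 34
`total //= 3` → total = 11
So total = 11

Answer: 11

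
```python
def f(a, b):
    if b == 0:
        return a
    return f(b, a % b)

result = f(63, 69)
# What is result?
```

f(63, 69) -> f(69, 63) -> f(63, 6) -> f(6, 3) -> f(3, 0) -> 3

Answer: 3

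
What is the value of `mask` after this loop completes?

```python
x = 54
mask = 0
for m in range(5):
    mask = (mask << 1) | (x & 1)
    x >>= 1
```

Reverse lowest 5 bits of 54
`mask` takes the values: 0 → 1 → 3 → 6 → 13

Answer: 13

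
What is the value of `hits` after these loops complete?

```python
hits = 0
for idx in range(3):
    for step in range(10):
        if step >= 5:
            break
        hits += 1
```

Inner breaks at 5, outer runs 3 times
`hits` takes the values: 0 → 1 → 2 → 3 → 4 → 5 → 6 → 7 → 8 → 9 → 10 → 11 → 12 → 13 → 14 → 15

Answer: 15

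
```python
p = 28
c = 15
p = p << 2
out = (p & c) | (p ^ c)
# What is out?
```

Trace:
`p = 28` → p = 28
`c = 15` → c = 15
`p = p << 2` → p = 112
`out = (p & c) | (p ^ c)` → out = 127
So out = 127

Answer: 127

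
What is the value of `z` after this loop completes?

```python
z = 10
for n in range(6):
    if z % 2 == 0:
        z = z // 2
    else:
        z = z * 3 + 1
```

Collatz-style transformation from 10
`z` takes the values: 10 → 5 → 16 → 8 → 4 → 2 → 1

Answer: 1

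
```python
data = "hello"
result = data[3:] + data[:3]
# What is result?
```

Trace:
`data = "hello"` → data = 'hello'
`result = data[3:] + data[:3]` → result = 'lohel'
So result = 'lohel'

Answer: 'lohel'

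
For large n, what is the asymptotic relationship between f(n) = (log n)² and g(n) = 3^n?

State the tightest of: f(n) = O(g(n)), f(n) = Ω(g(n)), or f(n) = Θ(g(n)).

(log n)² vs 3^n: f(n) = O(g(n)) but not Ω(g(n)) — 3^n grows strictly faster than (log n)².

Answer: f(n) = O(g(n)) but not Ω(g(n)) — 3^n grows strictly faster than (log n)².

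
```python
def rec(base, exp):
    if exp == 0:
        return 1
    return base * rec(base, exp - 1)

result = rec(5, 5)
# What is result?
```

rec(5, 5) = 5 * 5 * 5 * 5 * 5 = 3125

Answer: 3125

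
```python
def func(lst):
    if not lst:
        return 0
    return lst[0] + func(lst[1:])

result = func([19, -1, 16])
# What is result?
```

19 + (-1) + 16 + 0 = 34

Answer: 34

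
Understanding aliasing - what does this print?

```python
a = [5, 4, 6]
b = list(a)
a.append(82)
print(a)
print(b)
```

Key concept: list() constructor creates copy.
Step by step:
`a = [5, 4, 6]` → a = [5, 4, 6]
`b = list(a)` → b = [5, 4, 6]
`a.append(82)` → a = [5, 4, 6, 82]
`print(a)` → prints [5, 4, 6, 82]
`print(b)` → prints [5, 4, 6]

Answer:
[5, 4, 6, 82]
[5, 4, 6]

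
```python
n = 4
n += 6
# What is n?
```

Trace:
`n = 4` → n = 4
`n += 6` → n = 10
So n = 10

Answer: 10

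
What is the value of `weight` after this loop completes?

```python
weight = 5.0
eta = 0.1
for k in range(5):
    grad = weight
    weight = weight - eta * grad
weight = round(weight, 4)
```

Gradient descent: w = 5.0 * (1 - 0.1)^5
`weight` takes the values: 5.0 → 4.5 → 4.05 → 3.645 → 3.2805 → 2.95245 → 2.9524

Answer: 2.9524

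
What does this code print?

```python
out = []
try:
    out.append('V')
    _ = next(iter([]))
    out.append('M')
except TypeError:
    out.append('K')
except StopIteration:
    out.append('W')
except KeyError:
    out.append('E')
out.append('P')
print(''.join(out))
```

Execution trace: 'V' (try body) → 'W' (except StopIteration) → 'P' (after the try/except). Output: VWP

Answer: VWP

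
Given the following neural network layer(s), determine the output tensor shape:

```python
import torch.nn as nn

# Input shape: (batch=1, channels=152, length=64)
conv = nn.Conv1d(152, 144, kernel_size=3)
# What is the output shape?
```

Input: (1, 152, 64) -> Output: (1, 144, 62)

Answer: (1, 144, 62)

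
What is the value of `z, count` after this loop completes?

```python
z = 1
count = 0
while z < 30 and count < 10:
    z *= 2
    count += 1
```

Double until >= 30 or 10 iterations
`z, count` takes the values: (1, 0) → (2, 0) → (2, 1) → (4, 1) → (4, 2) → (8, 2) → (8, 3) → (16, 3) → (16, 4) → (32, 4) → (32, 5)

Answer: 32, 5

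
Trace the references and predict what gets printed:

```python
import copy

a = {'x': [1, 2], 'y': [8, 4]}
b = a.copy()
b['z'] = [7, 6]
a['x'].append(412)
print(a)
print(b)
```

Key concept: shallow copy of dict with mutable values.
Step by step:
`a = {'x': [1, 2], 'y': [8, 4]}` → a = {'x': [1, 2], 'y': [8, 4]}
`b = a.copy()` → b = {'x': [1, 2], 'y': [8, 4]}
`b['z'] = [7, 6]` → b = {'x': [1, 2], 'y': [8, 4], 'z': [7, 6]}
`a['x'].append(412)` → a = {'x': [1, 2, 412], 'y': [8, 4]}; b = {'x': [1, 2, 412], 'y': [8, 4], 'z': [7, 6]}
`print(a)` → prints {'x': [1, 2, 412], 'y': [8, 4]}
`print(b)` → prints {'x': [1, 2, 412], 'y': [8, 4], 'z': [7, 6]}

Answer:
{'x': [1, 2, 412], 'y': [8, 4]}
{'x': [1, 2, 412], 'y': [8, 4], 'z': [7, 6]}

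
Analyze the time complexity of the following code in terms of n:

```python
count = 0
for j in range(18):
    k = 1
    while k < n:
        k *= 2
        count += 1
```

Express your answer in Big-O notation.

Each loop level contributes: 1 × log n. Multiplying the contributions gives O(log n).

Answer: O(log n)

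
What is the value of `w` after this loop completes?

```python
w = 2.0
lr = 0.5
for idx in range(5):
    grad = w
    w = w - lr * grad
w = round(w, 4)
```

Gradient descent: w = 2.0 * (1 - 0.5)^5
`w` takes the values: 2.0 → 1.0 → 0.5 → 0.25 → 0.125 → 0.0625

Answer: 0.0625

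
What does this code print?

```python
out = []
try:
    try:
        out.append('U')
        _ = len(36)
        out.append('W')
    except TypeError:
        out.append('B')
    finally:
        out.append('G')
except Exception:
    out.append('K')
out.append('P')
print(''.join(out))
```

Execution trace: 'U' (inner try body) → 'B' (inner except TypeError) → 'G' (inner finally) → 'P' (after the try/except). Output: UBGP

Answer: UBGP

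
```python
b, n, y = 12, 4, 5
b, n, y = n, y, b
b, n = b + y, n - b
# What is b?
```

Trace:
`b, n, y = 12, 4, 5` → b = 12; n = 4; y = 5
`b, n, y = n, y, b` → b = 4; n = 5; y = 12
`b, n = b + y, n - b` → b = 16; n = 1
So b = 16

Answer: 16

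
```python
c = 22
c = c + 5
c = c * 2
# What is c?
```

Trace:
`c = 22` → c = 22
`c = c + 5` → c = 27
`c = c * 2` → c = 54
So c = 54

Answer: 54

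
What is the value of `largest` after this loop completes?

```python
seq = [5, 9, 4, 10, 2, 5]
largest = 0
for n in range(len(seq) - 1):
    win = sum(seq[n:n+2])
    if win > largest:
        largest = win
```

Max sum of 2-element window in [5, 9, 4, 10, 2, 5]
`largest` takes the values: 0 → 14

Answer: 14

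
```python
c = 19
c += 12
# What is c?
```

Trace:
`c = 19` → c = 19
`c += 12` → c = 31
So c = 31

Answer: 31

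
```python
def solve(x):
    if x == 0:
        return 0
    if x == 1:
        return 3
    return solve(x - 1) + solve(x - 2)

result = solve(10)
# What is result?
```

Build up from base cases: solve(0)=0, solve(1)=3, solve(2)=3, solve(3)=6, solve(4)=9, solve(5)=15, solve(6)=24, ..., solve(10)=165

Answer: 165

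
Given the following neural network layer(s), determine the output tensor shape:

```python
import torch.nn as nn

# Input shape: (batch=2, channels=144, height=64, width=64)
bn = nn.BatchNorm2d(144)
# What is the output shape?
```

Input: (2, 144, 64, 64) -> Output: (2, 144, 64, 64)

Answer: (2, 144, 64, 64)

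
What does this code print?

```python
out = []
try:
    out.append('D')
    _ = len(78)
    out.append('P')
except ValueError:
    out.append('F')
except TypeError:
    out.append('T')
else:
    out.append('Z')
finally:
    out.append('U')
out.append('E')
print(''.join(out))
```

Execution trace: 'D' (try body) → 'T' (except TypeError) → 'U' (finally) → 'E' (after the try/except). Output: DTUE

Answer: DTUE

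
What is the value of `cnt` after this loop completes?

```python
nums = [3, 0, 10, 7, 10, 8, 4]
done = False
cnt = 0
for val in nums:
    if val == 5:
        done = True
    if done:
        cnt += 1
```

Count elements after first 5 in [3, 0, 10, 7, 10, 8, 4]
`cnt` takes the values: 0

Answer: 0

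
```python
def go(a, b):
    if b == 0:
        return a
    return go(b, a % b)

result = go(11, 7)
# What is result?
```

go(11, 7) -> go(7, 4) -> go(4, 3) -> go(3, 1) -> go(1, 0) -> 1

Answer: 1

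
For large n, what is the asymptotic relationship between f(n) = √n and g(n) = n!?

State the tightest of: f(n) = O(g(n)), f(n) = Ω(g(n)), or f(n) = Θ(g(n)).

√n vs n!: f(n) = O(g(n)) but not Ω(g(n)) — n! grows strictly faster than √n.

Answer: f(n) = O(g(n)) but not Ω(g(n)) — n! grows strictly faster than √n.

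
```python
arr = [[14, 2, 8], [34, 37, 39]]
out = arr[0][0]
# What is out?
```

Trace:
`arr = [[14, 2, 8], [34, 37, 39]]` → arr = [[14, 2, 8], [34, 37, 39]]
`out = arr[0][0]` → out = 14
So out = 14

Answer: 14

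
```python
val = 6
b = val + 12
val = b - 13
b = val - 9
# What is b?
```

Trace:
`val = 6` → val = 6
`b = val + 12` → b = 18
`val = b - 13` → val = 5
`b = val - 9` → b = -4
So b = -4

Answer: -4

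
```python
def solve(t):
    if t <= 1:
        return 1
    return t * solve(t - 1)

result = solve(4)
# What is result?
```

solve(4) = 4 * 3 * 2 * 1 = 24

Answer: 24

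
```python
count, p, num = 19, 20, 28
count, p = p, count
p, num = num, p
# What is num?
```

Trace:
`count, p, num = 19, 20, 28` → count = 19; p = 20; num = 28
`count, p = p, count` → count = 20; p = 19
`p, num = num, p` → p = 28; num = 19
So num = 19

Answer: 19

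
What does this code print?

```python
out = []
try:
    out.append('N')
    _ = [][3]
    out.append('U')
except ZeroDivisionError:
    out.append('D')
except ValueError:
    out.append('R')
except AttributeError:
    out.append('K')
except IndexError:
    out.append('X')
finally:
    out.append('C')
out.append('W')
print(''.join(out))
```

Execution trace: 'N' (try body) → 'X' (except IndexError) → 'C' (finally) → 'W' (after the try/except). Output: NXCW

Answer: NXCW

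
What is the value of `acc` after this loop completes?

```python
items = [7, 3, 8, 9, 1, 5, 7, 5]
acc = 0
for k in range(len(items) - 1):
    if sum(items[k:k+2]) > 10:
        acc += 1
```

Count windows with sum > 10
`acc` takes the values: 0 → 1 → 2 → 3 → 4

Answer: 4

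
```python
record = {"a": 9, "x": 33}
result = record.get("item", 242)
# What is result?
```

Trace:
`record = {"a": 9, "x": 33}` → record = {'a': 9, 'x': 33}
`result = record.get("item", 242)` → result = 242
So result = 242

Answer: 242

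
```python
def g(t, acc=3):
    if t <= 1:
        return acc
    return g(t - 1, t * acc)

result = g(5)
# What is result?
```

Accumulator trace (n, acc): (5, 3) -> (4, 15) -> (3, 60) -> (2, 180) -> (1, 360) -> return 360

Answer: 360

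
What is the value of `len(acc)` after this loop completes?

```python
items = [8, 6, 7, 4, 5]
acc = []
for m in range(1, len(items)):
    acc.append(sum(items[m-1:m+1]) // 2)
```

Number of 2-element averages
`acc` takes the values: [] → [7] → [7, 6] → [7, 6, 5] → [7, 6, 5, 4]
So `len(acc)` = 4

Answer: 4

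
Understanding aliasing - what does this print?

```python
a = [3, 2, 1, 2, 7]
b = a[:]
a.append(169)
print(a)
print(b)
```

Key concept: slice [:] creates copy.
Step by step:
`a = [3, 2, 1, 2, 7]` → a = [3, 2, 1, 2, 7]
`b = a[:]` → b = [3, 2, 1, 2, 7]
`a.append(169)` → a = [3, 2, 1, 2, 7, 169]
`print(a)` → prints [3, 2, 1, 2, 7, 169]
`print(b)` → prints [3, 2, 1, 2, 7]

Answer:
[3, 2, 1, 2, 7, 169]
[3, 2, 1, 2, 7]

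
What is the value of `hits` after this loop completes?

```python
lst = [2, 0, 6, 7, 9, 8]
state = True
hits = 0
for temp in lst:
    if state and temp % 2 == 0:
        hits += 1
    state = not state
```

Count even values at even positions
`hits` takes the values: 0 → 1 → 2

Answer: 2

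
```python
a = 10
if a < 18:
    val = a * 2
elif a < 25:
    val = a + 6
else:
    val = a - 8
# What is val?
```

Trace:
`a = 10` → a = 10
`if a < 18: ...` → a < 18 is True → val = 20
So val = 20

Answer: 20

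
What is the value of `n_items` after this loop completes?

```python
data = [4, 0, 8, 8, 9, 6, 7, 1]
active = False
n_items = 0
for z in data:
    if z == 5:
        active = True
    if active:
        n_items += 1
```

Count elements after first 5 in [4, 0, 8, 8, 9, 6, 7, 1]
`n_items` takes the values: 0

Answer: 0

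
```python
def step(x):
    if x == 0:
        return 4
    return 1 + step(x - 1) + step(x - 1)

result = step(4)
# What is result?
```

step(x) = 1 + 2·step(x-1), step(0)=4. Closed form: (4+1)·2^4 - 1 = 79.

Answer: 79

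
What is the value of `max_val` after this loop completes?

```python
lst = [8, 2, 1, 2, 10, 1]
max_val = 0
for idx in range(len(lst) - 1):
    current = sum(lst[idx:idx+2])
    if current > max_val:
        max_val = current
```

Max sum of 2-element window in [8, 2, 1, 2, 10, 1]
`max_val` takes the values: 0 → 10 → 12

Answer: 12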